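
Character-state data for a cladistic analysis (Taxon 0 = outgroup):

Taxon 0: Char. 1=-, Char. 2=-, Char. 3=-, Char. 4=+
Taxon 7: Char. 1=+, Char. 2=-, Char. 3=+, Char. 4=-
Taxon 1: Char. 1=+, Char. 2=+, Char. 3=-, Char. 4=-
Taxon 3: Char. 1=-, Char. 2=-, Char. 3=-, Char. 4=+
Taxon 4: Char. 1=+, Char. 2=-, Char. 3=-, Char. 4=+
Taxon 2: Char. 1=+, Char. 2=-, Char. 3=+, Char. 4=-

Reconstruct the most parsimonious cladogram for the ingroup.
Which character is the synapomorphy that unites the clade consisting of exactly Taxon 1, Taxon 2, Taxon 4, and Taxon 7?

Character polarity is set by the outgroup: the derived state is whichever differs from the outgroup's state, so for Char. 4 the derived state is '-', and for the remaining characters it is '+'.
Char. 1: derived state '+' in Taxon 1, Taxon 2, Taxon 4, and Taxon 7 only — synapomorphy for {Taxon 1, Taxon 2, Taxon 4, Taxon 7}.
Char. 2: derived state '+' in Taxon 1 only — an autapomorphy, so it tells us nothing about relationships among taxa.
Char. 3 (derived state '+') is shared by Taxon 2 and Taxon 7 — a synapomorphy uniting that clade.
Char. 4: derived state '-' in Taxon 1, Taxon 2, and Taxon 7 only — synapomorphy for {Taxon 1, Taxon 2, Taxon 7}.
Most parsimonious ingroup topology: ((((Taxon 7,Taxon 2),Taxon 1),Taxon 4),Taxon 3).
The clade {Taxon 1, Taxon 2, Taxon 4, Taxon 7} is supported by Char. 1: its derived state '+' occurs in exactly those taxa and in no other taxon (including the outgroup).

Char. 1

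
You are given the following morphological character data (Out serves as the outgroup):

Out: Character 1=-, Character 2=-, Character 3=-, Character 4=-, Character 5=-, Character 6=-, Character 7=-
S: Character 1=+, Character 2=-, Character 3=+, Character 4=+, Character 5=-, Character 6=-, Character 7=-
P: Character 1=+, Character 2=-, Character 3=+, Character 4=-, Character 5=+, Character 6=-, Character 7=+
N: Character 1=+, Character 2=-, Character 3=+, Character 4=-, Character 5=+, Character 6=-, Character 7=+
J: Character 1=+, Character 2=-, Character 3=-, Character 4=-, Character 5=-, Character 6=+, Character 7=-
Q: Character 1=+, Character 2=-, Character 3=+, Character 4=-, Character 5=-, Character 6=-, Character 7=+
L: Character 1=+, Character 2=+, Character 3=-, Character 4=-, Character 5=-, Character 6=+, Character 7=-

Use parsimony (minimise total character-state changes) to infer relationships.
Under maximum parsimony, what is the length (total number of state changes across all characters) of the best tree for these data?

The outgroup has state '-' for every character, so '+' is the derived state throughout.
Character 1 (derived state '+') is shared by all ingroup taxa — unites the whole ingroup.
Character 2 (derived state '+') is unique to L (autapomorphy; uninformative for grouping).
Character 3 (derived state '+') is shared by N, P, Q, and S — a synapomorphy uniting that clade.
Character 4 (derived state '+') is unique to S (autapomorphy; uninformative for grouping).
Only N and P show the derived state '+' for Character 5, supporting them as a clade.
Character 6: derived state '+' in J and L only — synapomorphy for {J, L}.
Only N, P, and Q show the derived state '+' for Character 7, supporting them as a clade.
Most parsimonious ingroup topology: ((S,((P,N),Q)),(J,L)).
Changes per character on this tree: Character 1: 1; Character 2: 1; Character 3: 1; Character 4: 1; Character 5: 1; Character 6: 1; Character 7: 1.
Total = 7.

7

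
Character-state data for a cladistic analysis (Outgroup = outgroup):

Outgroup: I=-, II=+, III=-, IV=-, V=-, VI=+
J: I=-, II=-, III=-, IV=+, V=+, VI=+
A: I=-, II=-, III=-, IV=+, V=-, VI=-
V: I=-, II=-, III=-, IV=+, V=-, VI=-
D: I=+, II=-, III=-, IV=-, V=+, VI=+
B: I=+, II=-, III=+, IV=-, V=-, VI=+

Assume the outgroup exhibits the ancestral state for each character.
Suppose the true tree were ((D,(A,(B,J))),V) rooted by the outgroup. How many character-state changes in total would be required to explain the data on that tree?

Map each character onto ((D,(A,(B,J))),V) (rooted by Outgroup) and count the minimum state changes it requires (Fitch parsimony):
I: 2; II: 1; III: 1; IV: 3; V: 2; VI: 2.
Total tree length = 11.

11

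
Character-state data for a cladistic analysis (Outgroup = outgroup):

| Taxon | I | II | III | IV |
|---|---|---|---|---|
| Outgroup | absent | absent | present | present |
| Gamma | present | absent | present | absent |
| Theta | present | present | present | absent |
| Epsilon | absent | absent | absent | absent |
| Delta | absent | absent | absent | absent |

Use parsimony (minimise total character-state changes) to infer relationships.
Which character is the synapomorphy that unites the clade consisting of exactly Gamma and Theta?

Character polarity is set by the outgroup: the derived state is whichever differs from the outgroup's state, so for III, IV the derived state is 'absent', and for the remaining characters it is 'present'.
I (derived state 'present') is shared by Gamma and Theta — a synapomorphy uniting that clade.
II: derived state 'present' in Theta only — an autapomorphy, so it tells us nothing about relationships among taxa.
III: derived state 'absent' in Delta and Epsilon only — synapomorphy for {Delta, Epsilon}.
All ingroup taxa share the derived state 'absent' for IV; it defines the ingroup but does not resolve relationships within it.
Most parsimonious ingroup topology: ((Gamma,Theta),(Epsilon,Delta)).
The clade {Gamma, Theta} is supported by I: its derived state 'present' occurs in exactly those taxa and in no other taxon (including the outgroup).

I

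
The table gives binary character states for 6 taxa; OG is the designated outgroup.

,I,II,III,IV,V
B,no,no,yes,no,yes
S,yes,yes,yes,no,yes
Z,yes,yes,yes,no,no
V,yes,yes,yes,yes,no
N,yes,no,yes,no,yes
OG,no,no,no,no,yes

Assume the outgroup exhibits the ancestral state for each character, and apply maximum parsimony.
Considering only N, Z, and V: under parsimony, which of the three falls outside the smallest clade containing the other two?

Character polarity is set by the outgroup: the derived state is whichever differs from the outgroup's state, so for V the derived state is 'no', and for the remaining characters it is 'yes'.
I (derived state 'yes') is shared by N, S, V, and Z — a synapomorphy uniting that clade.
II: derived state 'yes' in S, V, and Z only — synapomorphy for {S, V, Z}.
All ingroup taxa share the derived state 'yes' for III; it defines the ingroup but does not resolve relationships within it.
IV: derived state 'yes' in V only — an autapomorphy, so it tells us nothing about relationships among taxa.
Only V and Z show the derived state 'no' for V, supporting them as a clade.
Most parsimonious ingroup topology: ((((V,Z),S),N),B).
V and Z share a more recent common ancestor with each other than either does with N, so N is the least closely related of the three.

N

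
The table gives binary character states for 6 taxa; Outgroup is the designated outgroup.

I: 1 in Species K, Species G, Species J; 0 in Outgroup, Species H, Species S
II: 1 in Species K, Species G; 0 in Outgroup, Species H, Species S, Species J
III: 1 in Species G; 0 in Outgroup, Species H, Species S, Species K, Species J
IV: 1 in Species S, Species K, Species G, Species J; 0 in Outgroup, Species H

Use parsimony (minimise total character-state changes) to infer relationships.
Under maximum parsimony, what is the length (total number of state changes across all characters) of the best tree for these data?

4

The outgroup has state '0' for every character, so '1' is the derived state throughout.
Only Species G, Species J, and Species K show the derived state '1' for I, supporting them as a clade.
II: derived state '1' in Species G and Species K only — synapomorphy for {Species G, Species K}.
III (derived state '1') is unique to Species G (autapomorphy; uninformative for grouping).
IV (derived state '1') is shared by Species G, Species J, Species K, and Species S — a synapomorphy uniting that clade.
Most parsimonious ingroup topology: (Species H,(Species S,((Species K,Species G),Species J))).
Changes per character on this tree: I: 1; II: 1; III: 1; IV: 1.
Total = 4.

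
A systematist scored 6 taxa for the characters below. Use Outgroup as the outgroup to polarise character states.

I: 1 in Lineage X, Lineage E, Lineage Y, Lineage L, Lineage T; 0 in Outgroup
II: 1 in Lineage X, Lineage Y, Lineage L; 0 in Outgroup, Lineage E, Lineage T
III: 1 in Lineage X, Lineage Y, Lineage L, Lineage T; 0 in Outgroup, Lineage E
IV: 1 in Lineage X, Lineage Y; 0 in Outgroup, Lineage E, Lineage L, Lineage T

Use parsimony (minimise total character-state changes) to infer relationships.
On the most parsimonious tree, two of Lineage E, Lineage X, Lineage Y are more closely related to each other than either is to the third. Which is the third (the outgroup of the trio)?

The outgroup has state '0' for every character, so '1' is the derived state throughout.
I (derived state '1') is shared by all ingroup taxa — unites the whole ingroup.
II (derived state '1') is shared by Lineage L, Lineage X, and Lineage Y — a synapomorphy uniting that clade.
III (derived state '1') is shared by Lineage L, Lineage T, Lineage X, and Lineage Y — a synapomorphy uniting that clade.
IV: derived state '1' in Lineage X and Lineage Y only — synapomorphy for {Lineage X, Lineage Y}.
Most parsimonious ingroup topology: ((((Lineage X,Lineage Y),Lineage L),Lineage T),Lineage E).
Lineage X and Lineage Y share a more recent common ancestor with each other than either does with Lineage E, so Lineage E is the least closely related of the three.

Lineage E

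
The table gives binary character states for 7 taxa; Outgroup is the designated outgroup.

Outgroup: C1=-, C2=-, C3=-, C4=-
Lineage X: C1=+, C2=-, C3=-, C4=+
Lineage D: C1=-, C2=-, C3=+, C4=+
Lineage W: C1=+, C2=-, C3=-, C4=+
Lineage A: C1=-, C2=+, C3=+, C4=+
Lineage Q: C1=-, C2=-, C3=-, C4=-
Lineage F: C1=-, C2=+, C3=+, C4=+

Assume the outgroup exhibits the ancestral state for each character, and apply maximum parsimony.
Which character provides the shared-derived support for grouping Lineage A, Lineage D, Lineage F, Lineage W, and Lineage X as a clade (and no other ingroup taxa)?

C4

The outgroup has state '-' for every character, so '+' is the derived state throughout.
C1: derived state '+' in Lineage W and Lineage X only — synapomorphy for {Lineage W, Lineage X}.
C2 (derived state '+') is shared by Lineage A and Lineage F — a synapomorphy uniting that clade.
C3 (derived state '+') is shared by Lineage A, Lineage D, and Lineage F — a synapomorphy uniting that clade.
Only Lineage A, Lineage D, Lineage F, Lineage W, and Lineage X show the derived state '+' for C4, supporting them as a clade.
Most parsimonious ingroup topology: (((Lineage X,Lineage W),(Lineage D,(Lineage A,Lineage F))),Lineage Q).
The clade {Lineage A, Lineage D, Lineage F, Lineage W, Lineage X} is supported by C4: its derived state '+' occurs in exactly those taxa and in no other taxon (including the outgroup).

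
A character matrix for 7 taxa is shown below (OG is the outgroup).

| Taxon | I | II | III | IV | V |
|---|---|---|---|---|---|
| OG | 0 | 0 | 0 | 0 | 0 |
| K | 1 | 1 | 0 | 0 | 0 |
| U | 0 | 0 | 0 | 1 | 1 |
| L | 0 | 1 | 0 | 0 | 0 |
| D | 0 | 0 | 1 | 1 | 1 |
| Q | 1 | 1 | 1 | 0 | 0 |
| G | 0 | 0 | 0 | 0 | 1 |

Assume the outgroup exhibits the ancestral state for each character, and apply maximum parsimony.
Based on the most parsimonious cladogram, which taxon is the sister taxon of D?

The outgroup has state '0' for every character, so '1' is the derived state throughout.
I: derived state '1' in K and Q only — synapomorphy for {K, Q}.
Only K, L, and Q show the derived state '1' for II, supporting them as a clade.
III groups D and Q, which is incompatible with the clades supported by the remaining characters; treating it as convergent (homoplasy) costs fewer steps than any alternative tree.
IV (derived state '1') is shared by D and U — a synapomorphy uniting that clade.
Only D, G, and U show the derived state '1' for V, supporting them as a clade.
Most parsimonious ingroup topology: (((K,Q),L),((U,D),G)).
D and U form a cherry on this tree, so they are sister taxa.

U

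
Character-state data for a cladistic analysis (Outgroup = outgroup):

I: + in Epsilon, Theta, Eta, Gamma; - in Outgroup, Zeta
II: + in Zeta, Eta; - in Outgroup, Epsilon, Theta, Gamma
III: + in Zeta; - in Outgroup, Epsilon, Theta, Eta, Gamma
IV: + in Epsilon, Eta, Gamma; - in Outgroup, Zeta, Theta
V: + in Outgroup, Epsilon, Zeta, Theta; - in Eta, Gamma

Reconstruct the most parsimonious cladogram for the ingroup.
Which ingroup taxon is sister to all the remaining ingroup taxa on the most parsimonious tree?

Zeta

Character polarity is set by the outgroup: the derived state is whichever differs from the outgroup's state, so for V the derived state is '-', and for the remaining characters it is '+'.
I: derived state '+' in Epsilon, Eta, Gamma, and Theta only — synapomorphy for {Epsilon, Eta, Gamma, Theta}.
II groups Eta and Zeta, which is incompatible with the clades supported by the remaining characters; treating it as convergent (homoplasy) costs fewer steps than any alternative tree.
III: derived state '+' in Zeta only — an autapomorphy, so it tells us nothing about relationships among taxa.
IV (derived state '+') is shared by Epsilon, Eta, and Gamma — a synapomorphy uniting that clade.
Only Eta and Gamma show the derived state '-' for V, supporting them as a clade.
Most parsimonious ingroup topology: (Zeta,(Theta,((Eta,Gamma),Epsilon))).
Zeta is sister to the clade containing all other ingroup taxa, so it is the earliest-diverging (most basal) ingroup lineage.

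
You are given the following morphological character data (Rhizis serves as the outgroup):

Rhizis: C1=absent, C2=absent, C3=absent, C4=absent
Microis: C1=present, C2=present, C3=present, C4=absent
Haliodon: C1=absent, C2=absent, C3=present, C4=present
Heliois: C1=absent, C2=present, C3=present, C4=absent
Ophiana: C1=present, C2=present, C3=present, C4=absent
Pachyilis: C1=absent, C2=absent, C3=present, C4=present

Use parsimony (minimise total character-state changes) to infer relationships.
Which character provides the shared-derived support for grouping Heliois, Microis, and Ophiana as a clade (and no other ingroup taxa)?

C2

The outgroup has state 'absent' for every character, so 'present' is the derived state throughout.
C1 (derived state 'present') is shared by Microis and Ophiana — a synapomorphy uniting that clade.
C2 (derived state 'present') is shared by Heliois, Microis, and Ophiana — a synapomorphy uniting that clade.
All ingroup taxa share the derived state 'present' for C3; it defines the ingroup but does not resolve relationships within it.
C4 (derived state 'present') is shared by Haliodon and Pachyilis — a synapomorphy uniting that clade.
Most parsimonious ingroup topology: (((Microis,Ophiana),Heliois),(Haliodon,Pachyilis)).
The clade {Heliois, Microis, Ophiana} is supported by C2: its derived state 'present' occurs in exactly those taxa and in no other taxon (including the outgroup).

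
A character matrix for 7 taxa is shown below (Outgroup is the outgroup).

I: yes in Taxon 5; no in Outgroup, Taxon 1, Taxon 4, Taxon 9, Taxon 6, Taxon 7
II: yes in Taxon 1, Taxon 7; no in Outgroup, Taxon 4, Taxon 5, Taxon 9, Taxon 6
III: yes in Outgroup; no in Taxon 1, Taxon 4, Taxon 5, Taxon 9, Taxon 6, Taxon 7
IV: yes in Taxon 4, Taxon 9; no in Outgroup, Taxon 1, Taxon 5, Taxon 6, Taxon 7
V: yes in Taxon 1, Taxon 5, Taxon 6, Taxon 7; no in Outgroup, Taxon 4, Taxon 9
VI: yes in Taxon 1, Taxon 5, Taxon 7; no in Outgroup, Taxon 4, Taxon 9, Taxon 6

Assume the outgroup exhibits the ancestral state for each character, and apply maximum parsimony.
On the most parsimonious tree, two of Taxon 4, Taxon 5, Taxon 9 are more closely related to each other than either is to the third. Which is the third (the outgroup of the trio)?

Character polarity is set by the outgroup: the derived state is whichever differs from the outgroup's state, so for III the derived state is 'no', and for the remaining characters it is 'yes'.
I (derived state 'yes') is unique to Taxon 5 (autapomorphy; uninformative for grouping).
II: derived state 'yes' in Taxon 1 and Taxon 7 only — synapomorphy for {Taxon 1, Taxon 7}.
III (derived state 'no') is shared by all ingroup taxa — unites the whole ingroup.
IV: derived state 'yes' in Taxon 4 and Taxon 9 only — synapomorphy for {Taxon 4, Taxon 9}.
Only Taxon 1, Taxon 5, Taxon 6, and Taxon 7 show the derived state 'yes' for V, supporting them as a clade.
VI: derived state 'yes' in Taxon 1, Taxon 5, and Taxon 7 only — synapomorphy for {Taxon 1, Taxon 5, Taxon 7}.
Most parsimonious ingroup topology: ((((Taxon 1,Taxon 7),Taxon 5),Taxon 6),(Taxon 4,Taxon 9)).
Taxon 9 and Taxon 4 share a more recent common ancestor with each other than either does with Taxon 5, so Taxon 5 is the least closely related of the three.

Taxon 5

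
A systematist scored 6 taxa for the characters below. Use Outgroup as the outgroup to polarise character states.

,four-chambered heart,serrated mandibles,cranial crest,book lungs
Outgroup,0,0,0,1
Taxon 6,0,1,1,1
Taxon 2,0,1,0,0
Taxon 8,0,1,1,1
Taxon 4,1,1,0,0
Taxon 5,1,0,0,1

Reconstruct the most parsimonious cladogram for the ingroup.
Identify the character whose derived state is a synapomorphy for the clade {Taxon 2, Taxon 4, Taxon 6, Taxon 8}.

Character polarity is set by the outgroup: the derived state is whichever differs from the outgroup's state, so for book lungs the derived state is '0', and for the remaining characters it is '1'.
four-chambered heart groups Taxon 4 and Taxon 5, which is incompatible with the clades supported by the remaining characters; treating it as convergent (homoplasy) costs fewer steps than any alternative tree.
serrated mandibles (derived state '1') is shared by Taxon 2, Taxon 4, Taxon 6, and Taxon 8 — a synapomorphy uniting that clade.
cranial crest (derived state '1') is shared by Taxon 6 and Taxon 8 — a synapomorphy uniting that clade.
book lungs (derived state '0') is shared by Taxon 2 and Taxon 4 — a synapomorphy uniting that clade.
Most parsimonious ingroup topology: (((Taxon 6,Taxon 8),(Taxon 2,Taxon 4)),Taxon 5).
The clade {Taxon 2, Taxon 4, Taxon 6, Taxon 8} is supported by serrated mandibles: its derived state '1' occurs in exactly those taxa and in no other taxon (including the outgroup).

serrated mandibles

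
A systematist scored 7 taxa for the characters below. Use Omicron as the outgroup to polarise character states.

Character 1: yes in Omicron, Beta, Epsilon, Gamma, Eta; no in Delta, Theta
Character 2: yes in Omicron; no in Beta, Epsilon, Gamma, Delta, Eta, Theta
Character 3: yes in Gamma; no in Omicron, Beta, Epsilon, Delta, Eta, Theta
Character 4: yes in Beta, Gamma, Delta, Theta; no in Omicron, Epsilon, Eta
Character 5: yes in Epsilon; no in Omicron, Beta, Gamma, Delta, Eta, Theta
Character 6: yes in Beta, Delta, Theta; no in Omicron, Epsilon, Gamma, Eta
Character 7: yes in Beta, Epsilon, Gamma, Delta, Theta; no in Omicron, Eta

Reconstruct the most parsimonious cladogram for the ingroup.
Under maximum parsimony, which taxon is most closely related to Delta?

Theta

Character polarity is set by the outgroup: the derived state is whichever differs from the outgroup's state, so for Character 1, Character 2 the derived state is 'no', and for the remaining characters it is 'yes'.
Only Delta and Theta show the derived state 'no' for Character 1, supporting them as a clade.
All ingroup taxa share the derived state 'no' for Character 2; it defines the ingroup but does not resolve relationships within it.
Character 3 (derived state 'yes') is unique to Gamma (autapomorphy; uninformative for grouping).
Character 4 (derived state 'yes') is shared by Beta, Delta, Gamma, and Theta — a synapomorphy uniting that clade.
Character 5 (derived state 'yes') is unique to Epsilon (autapomorphy; uninformative for grouping).
Character 6: derived state 'yes' in Beta, Delta, and Theta only — synapomorphy for {Beta, Delta, Theta}.
Character 7: derived state 'yes' in Beta, Delta, Epsilon, Gamma, and Theta only — synapomorphy for {Beta, Delta, Epsilon, Gamma, Theta}.
Most parsimonious ingroup topology: ((((Beta,(Delta,Theta)),Gamma),Epsilon),Eta).
Delta and Theta form a cherry on this tree, so they are sister taxa.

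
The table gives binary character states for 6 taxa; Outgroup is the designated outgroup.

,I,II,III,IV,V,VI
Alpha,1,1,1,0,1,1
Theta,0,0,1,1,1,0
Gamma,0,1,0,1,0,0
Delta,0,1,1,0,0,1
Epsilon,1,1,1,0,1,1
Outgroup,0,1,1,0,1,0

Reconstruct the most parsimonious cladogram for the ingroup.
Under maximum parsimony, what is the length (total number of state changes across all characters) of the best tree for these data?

7

Character polarity is set by the outgroup: the derived state is whichever differs from the outgroup's state, so for II, III, V the derived state is '0', and for the remaining characters it is '1'.
I (derived state '1') is shared by Alpha and Epsilon — a synapomorphy uniting that clade.
II: derived state '0' in Theta only — an autapomorphy, so it tells us nothing about relationships among taxa.
III (derived state '0') is unique to Gamma (autapomorphy; uninformative for grouping).
Only Gamma and Theta show the derived state '1' for IV, supporting them as a clade.
V groups Delta and Gamma, which is incompatible with the clades supported by the remaining characters; treating it as convergent (homoplasy) costs fewer steps than any alternative tree.
VI (derived state '1') is shared by Alpha, Delta, and Epsilon — a synapomorphy uniting that clade.
Most parsimonious ingroup topology: (((Alpha,Epsilon),Delta),(Gamma,Theta)).
Changes per character on this tree: I: 1; II: 1; III: 1; IV: 1; V: 2; VI: 1.
Total = 7.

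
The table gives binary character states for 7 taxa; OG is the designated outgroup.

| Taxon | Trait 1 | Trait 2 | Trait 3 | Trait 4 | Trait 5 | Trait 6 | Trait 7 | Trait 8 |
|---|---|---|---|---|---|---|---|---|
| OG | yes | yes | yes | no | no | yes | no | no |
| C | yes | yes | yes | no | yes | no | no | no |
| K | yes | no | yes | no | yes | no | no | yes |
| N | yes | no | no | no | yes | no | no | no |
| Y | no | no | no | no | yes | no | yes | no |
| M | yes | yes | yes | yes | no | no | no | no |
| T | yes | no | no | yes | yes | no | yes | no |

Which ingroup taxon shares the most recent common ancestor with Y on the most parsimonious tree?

T

Character polarity is set by the outgroup: the derived state is whichever differs from the outgroup's state, so for Trait 1, Trait 2, Trait 3, Trait 6 the derived state is 'no', and for the remaining characters it is 'yes'.
Trait 1: derived state 'no' in Y only — an autapomorphy, so it tells us nothing about relationships among taxa.
Trait 2 (derived state 'no') is shared by K, N, T, and Y — a synapomorphy uniting that clade.
Only N, T, and Y show the derived state 'no' for Trait 3, supporting them as a clade.
Trait 4 (state 'yes') occurs in M and T but conflicts with the nesting implied by the other characters — most parsimoniously interpreted as homoplasy.
Trait 5: derived state 'yes' in C, K, N, T, and Y only — synapomorphy for {C, K, N, T, Y}.
All ingroup taxa share the derived state 'no' for Trait 6; it defines the ingroup but does not resolve relationships within it.
Trait 7 (derived state 'yes') is shared by T and Y — a synapomorphy uniting that clade.
Trait 8: derived state 'yes' in K only — an autapomorphy, so it tells us nothing about relationships among taxa.
Most parsimonious ingroup topology: ((C,(K,(N,(Y,T)))),M).
Y and T form a cherry on this tree, so they are sister taxa.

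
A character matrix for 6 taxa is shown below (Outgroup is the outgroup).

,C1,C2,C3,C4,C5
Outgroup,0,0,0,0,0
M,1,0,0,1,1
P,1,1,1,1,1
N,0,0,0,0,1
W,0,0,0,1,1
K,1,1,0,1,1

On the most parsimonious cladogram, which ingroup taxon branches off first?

N

The outgroup has state '0' for every character, so '1' is the derived state throughout.
Only K, M, and P show the derived state '1' for C1, supporting them as a clade.
C2 (derived state '1') is shared by K and P — a synapomorphy uniting that clade.
C3 (derived state '1') is unique to P (autapomorphy; uninformative for grouping).
C4: derived state '1' in K, M, P, and W only — synapomorphy for {K, M, P, W}.
C5 (derived state '1') is shared by all ingroup taxa — unites the whole ingroup.
Most parsimonious ingroup topology: (((M,(P,K)),W),N).
N is sister to the clade containing all other ingroup taxa, so it is the earliest-diverging (most basal) ingroup lineage.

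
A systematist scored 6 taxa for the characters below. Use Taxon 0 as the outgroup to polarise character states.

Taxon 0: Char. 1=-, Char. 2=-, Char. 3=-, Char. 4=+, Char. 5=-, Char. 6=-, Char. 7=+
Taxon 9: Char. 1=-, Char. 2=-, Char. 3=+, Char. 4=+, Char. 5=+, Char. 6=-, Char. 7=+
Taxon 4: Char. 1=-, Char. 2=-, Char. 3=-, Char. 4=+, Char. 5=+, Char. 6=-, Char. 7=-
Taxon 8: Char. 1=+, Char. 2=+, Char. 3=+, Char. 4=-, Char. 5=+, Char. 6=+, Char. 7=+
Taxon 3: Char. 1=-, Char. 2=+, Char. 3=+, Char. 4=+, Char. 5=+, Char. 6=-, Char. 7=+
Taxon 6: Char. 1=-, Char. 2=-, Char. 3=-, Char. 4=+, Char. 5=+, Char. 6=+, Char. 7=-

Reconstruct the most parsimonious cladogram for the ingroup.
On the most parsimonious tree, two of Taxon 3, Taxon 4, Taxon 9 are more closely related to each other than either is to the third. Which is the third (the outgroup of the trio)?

Taxon 4

Character polarity is set by the outgroup: the derived state is whichever differs from the outgroup's state, so for Char. 4, Char. 7 the derived state is '-', and for the remaining characters it is '+'.
Char. 1 (derived state '+') is unique to Taxon 8 (autapomorphy; uninformative for grouping).
Char. 2 (derived state '+') is shared by Taxon 3 and Taxon 8 — a synapomorphy uniting that clade.
Char. 3: derived state '+' in Taxon 3, Taxon 8, and Taxon 9 only — synapomorphy for {Taxon 3, Taxon 8, Taxon 9}.
Char. 4: derived state '-' in Taxon 8 only — an autapomorphy, so it tells us nothing about relationships among taxa.
Char. 5 (derived state '+') is shared by all ingroup taxa — unites the whole ingroup.
Char. 6 (state '+') occurs in Taxon 6 and Taxon 8 but conflicts with the nesting implied by the other characters — most parsimoniously interpreted as homoplasy.
Only Taxon 4 and Taxon 6 show the derived state '-' for Char. 7, supporting them as a clade.
Most parsimonious ingroup topology: ((Taxon 9,(Taxon 8,Taxon 3)),(Taxon 4,Taxon 6)).
Taxon 3 and Taxon 9 share a more recent common ancestor with each other than either does with Taxon 4, so Taxon 4 is the least closely related of the three.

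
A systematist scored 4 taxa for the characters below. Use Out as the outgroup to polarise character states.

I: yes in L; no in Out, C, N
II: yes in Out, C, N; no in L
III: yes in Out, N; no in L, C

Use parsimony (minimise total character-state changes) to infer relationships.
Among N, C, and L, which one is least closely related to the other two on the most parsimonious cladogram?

N

Character polarity is set by the outgroup: the derived state is whichever differs from the outgroup's state, so for II, III the derived state is 'no', and for the remaining characters it is 'yes'.
I: derived state 'yes' in L only — an autapomorphy, so it tells us nothing about relationships among taxa.
II (derived state 'no') is unique to L (autapomorphy; uninformative for grouping).
III (derived state 'no') is shared by C and L — a synapomorphy uniting that clade.
Most parsimonious ingroup topology: ((L,C),N).
L and C share a more recent common ancestor with each other than either does with N, so N is the least closely related of the three.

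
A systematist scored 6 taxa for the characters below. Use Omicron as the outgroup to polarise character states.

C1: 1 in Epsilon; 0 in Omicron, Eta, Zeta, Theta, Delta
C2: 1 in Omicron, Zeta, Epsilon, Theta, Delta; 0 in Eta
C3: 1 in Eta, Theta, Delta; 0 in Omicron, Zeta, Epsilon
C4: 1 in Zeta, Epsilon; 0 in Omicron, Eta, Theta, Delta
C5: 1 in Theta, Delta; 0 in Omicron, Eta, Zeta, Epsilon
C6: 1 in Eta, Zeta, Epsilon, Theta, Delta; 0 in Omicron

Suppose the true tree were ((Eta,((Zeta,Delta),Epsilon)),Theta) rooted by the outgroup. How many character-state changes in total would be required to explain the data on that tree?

10

Map each character onto ((Eta,((Zeta,Delta),Epsilon)),Theta) (rooted by Omicron) and count the minimum state changes it requires (Fitch parsimony):
C1: 1; C2: 1; C3: 3; C4: 2; C5: 2; C6: 1.
Total tree length = 10.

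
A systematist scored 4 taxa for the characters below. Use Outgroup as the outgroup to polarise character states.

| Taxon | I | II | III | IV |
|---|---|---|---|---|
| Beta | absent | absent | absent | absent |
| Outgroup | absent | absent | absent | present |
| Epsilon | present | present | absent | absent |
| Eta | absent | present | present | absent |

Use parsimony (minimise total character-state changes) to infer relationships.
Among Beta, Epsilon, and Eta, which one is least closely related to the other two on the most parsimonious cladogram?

Beta

Character polarity is set by the outgroup: the derived state is whichever differs from the outgroup's state, so for IV the derived state is 'absent', and for the remaining characters it is 'present'.
I: derived state 'present' in Epsilon only — an autapomorphy, so it tells us nothing about relationships among taxa.
Only Epsilon and Eta show the derived state 'present' for II, supporting them as a clade.
III (derived state 'present') is unique to Eta (autapomorphy; uninformative for grouping).
IV (derived state 'absent') is shared by all ingroup taxa — unites the whole ingroup.
Most parsimonious ingroup topology: ((Epsilon,Eta),Beta).
Eta and Epsilon share a more recent common ancestor with each other than either does with Beta, so Beta is the least closely related of the three.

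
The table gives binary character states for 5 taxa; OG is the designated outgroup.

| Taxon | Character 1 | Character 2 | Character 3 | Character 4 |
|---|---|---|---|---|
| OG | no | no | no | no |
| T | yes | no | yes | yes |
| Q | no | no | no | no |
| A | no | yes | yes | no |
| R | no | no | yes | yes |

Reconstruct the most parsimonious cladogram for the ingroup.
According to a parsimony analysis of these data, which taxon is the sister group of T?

R

The outgroup has state 'no' for every character, so 'yes' is the derived state throughout.
Character 1: derived state 'yes' in T only — an autapomorphy, so it tells us nothing about relationships among taxa.
Character 2: derived state 'yes' in A only — an autapomorphy, so it tells us nothing about relationships among taxa.
Character 3: derived state 'yes' in A, R, and T only — synapomorphy for {A, R, T}.
Character 4: derived state 'yes' in R and T only — synapomorphy for {R, T}.
Most parsimonious ingroup topology: (((T,R),A),Q).
T and R form a cherry on this tree, so they are sister taxa.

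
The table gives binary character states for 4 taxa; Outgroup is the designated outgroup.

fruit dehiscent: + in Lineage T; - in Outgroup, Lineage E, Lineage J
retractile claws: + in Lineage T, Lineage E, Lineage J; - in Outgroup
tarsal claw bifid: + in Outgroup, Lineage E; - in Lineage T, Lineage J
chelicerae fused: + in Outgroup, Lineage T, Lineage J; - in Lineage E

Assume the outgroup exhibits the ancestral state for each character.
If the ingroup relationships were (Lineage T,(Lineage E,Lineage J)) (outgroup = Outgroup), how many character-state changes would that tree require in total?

5

Map each character onto (Lineage T,(Lineage E,Lineage J)) (rooted by Outgroup) and count the minimum state changes it requires (Fitch parsimony):
fruit dehiscent: 1; retractile claws: 1; tarsal claw bifid: 2; chelicerae fused: 1.
Total tree length = 5.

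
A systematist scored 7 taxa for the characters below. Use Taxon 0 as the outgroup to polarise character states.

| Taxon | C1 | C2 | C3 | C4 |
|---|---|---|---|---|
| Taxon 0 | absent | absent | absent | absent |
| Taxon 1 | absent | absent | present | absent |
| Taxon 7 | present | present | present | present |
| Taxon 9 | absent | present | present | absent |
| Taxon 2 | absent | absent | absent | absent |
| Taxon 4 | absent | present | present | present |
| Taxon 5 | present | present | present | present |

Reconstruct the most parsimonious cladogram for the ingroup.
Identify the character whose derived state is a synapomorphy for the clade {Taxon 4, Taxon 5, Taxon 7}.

C4

The outgroup has state 'absent' for every character, so 'present' is the derived state throughout.
C1 (derived state 'present') is shared by Taxon 5 and Taxon 7 — a synapomorphy uniting that clade.
Only Taxon 4, Taxon 5, Taxon 7, and Taxon 9 show the derived state 'present' for C2, supporting them as a clade.
Only Taxon 1, Taxon 4, Taxon 5, Taxon 7, and Taxon 9 show the derived state 'present' for C3, supporting them as a clade.
Only Taxon 4, Taxon 5, and Taxon 7 show the derived state 'present' for C4, supporting them as a clade.
Most parsimonious ingroup topology: ((Taxon 1,(((Taxon 7,Taxon 5),Taxon 4),Taxon 9)),Taxon 2).
The clade {Taxon 4, Taxon 5, Taxon 7} is supported by C4: its derived state 'present' occurs in exactly those taxa and in no other taxon (including the outgroup).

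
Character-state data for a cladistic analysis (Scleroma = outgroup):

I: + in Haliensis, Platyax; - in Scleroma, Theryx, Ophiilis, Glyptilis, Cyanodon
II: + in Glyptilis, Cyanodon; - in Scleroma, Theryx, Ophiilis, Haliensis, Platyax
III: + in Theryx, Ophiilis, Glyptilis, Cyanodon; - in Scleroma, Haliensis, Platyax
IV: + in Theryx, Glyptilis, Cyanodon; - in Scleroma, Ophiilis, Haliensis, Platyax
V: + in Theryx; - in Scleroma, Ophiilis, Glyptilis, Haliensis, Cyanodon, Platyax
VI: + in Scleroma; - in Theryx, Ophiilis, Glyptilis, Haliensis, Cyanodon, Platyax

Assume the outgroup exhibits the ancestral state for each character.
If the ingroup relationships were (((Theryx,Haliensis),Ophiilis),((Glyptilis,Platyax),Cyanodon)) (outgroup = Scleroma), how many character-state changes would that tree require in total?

12

Map each character onto (((Theryx,Haliensis),Ophiilis),((Glyptilis,Platyax),Cyanodon)) (rooted by Scleroma) and count the minimum state changes it requires (Fitch parsimony):
I: 2; II: 2; III: 3; IV: 3; V: 1; VI: 1.
Total tree length = 12.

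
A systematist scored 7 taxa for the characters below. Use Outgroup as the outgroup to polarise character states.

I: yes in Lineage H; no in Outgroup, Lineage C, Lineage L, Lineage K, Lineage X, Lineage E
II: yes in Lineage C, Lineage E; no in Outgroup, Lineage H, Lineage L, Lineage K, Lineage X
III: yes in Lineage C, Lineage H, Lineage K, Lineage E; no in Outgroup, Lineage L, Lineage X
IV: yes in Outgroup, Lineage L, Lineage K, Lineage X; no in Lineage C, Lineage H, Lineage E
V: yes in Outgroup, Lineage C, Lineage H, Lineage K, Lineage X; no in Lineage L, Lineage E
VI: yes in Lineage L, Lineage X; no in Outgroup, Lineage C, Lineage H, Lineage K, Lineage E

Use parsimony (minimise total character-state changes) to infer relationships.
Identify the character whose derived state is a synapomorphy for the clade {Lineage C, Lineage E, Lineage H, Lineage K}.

Character polarity is set by the outgroup: the derived state is whichever differs from the outgroup's state, so for IV, V the derived state is 'no', and for the remaining characters it is 'yes'.
I (derived state 'yes') is unique to Lineage H (autapomorphy; uninformative for grouping).
Only Lineage C and Lineage E show the derived state 'yes' for II, supporting them as a clade.
Only Lineage C, Lineage E, Lineage H, and Lineage K show the derived state 'yes' for III, supporting them as a clade.
IV: derived state 'no' in Lineage C, Lineage E, and Lineage H only — synapomorphy for {Lineage C, Lineage E, Lineage H}.
V (state 'no') occurs in Lineage E and Lineage L but conflicts with the nesting implied by the other characters — most parsimoniously interpreted as homoplasy.
VI: derived state 'yes' in Lineage L and Lineage X only — synapomorphy for {Lineage L, Lineage X}.
Most parsimonious ingroup topology: ((((Lineage C,Lineage E),Lineage H),Lineage K),(Lineage L,Lineage X)).
The clade {Lineage C, Lineage E, Lineage H, Lineage K} is supported by III: its derived state 'yes' occurs in exactly those taxa and in no other taxon (including the outgroup).

III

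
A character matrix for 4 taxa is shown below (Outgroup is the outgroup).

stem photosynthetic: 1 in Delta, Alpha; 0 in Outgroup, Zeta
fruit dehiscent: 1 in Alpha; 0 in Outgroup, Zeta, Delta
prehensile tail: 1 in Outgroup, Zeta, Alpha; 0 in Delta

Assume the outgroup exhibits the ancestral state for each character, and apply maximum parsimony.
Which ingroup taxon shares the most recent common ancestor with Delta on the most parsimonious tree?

Alpha

Character polarity is set by the outgroup: the derived state is whichever differs from the outgroup's state, so for prehensile tail the derived state is '0', and for the remaining characters it is '1'.
stem photosynthetic (derived state '1') is shared by Alpha and Delta — a synapomorphy uniting that clade.
fruit dehiscent: derived state '1' in Alpha only — an autapomorphy, so it tells us nothing about relationships among taxa.
prehensile tail: derived state '0' in Delta only — an autapomorphy, so it tells us nothing about relationships among taxa.
Most parsimonious ingroup topology: (Zeta,(Delta,Alpha)).
Delta and Alpha form a cherry on this tree, so they are sister taxa.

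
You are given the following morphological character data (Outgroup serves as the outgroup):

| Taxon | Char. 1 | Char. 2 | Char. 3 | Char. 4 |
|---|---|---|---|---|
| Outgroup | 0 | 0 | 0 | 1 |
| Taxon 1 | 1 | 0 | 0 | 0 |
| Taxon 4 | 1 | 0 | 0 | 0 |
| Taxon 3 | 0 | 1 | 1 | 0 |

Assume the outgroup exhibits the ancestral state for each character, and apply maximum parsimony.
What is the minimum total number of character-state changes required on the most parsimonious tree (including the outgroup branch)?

4

Character polarity is set by the outgroup: the derived state is whichever differs from the outgroup's state, so for Char. 4 the derived state is '0', and for the remaining characters it is '1'.
Char. 1 (derived state '1') is shared by Taxon 1 and Taxon 4 — a synapomorphy uniting that clade.
Char. 2: derived state '1' in Taxon 3 only — an autapomorphy, so it tells us nothing about relationships among taxa.
Char. 3: derived state '1' in Taxon 3 only — an autapomorphy, so it tells us nothing about relationships among taxa.
All ingroup taxa share the derived state '0' for Char. 4; it defines the ingroup but does not resolve relationships within it.
Most parsimonious ingroup topology: ((Taxon 1,Taxon 4),Taxon 3).
Changes per character on this tree: Char. 1: 1; Char. 2: 1; Char. 3: 1; Char. 4: 1.
Total = 4.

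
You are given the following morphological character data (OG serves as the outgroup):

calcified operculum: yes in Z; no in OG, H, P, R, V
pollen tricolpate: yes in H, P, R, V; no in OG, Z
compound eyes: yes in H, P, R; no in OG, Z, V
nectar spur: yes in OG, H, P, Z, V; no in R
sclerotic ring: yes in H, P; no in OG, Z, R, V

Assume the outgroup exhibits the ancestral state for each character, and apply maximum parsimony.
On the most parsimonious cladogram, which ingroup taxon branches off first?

Z

Character polarity is set by the outgroup: the derived state is whichever differs from the outgroup's state, so for nectar spur the derived state is 'no', and for the remaining characters it is 'yes'.
calcified operculum: derived state 'yes' in Z only — an autapomorphy, so it tells us nothing about relationships among taxa.
Only H, P, R, and V show the derived state 'yes' for pollen tricolpate, supporting them as a clade.
compound eyes (derived state 'yes') is shared by H, P, and R — a synapomorphy uniting that clade.
nectar spur: derived state 'no' in R only — an autapomorphy, so it tells us nothing about relationships among taxa.
Only H and P show the derived state 'yes' for sclerotic ring, supporting them as a clade.
Most parsimonious ingroup topology: ((((H,P),R),V),Z).
Z is sister to the clade containing all other ingroup taxa, so it is the earliest-diverging (most basal) ingroup lineage.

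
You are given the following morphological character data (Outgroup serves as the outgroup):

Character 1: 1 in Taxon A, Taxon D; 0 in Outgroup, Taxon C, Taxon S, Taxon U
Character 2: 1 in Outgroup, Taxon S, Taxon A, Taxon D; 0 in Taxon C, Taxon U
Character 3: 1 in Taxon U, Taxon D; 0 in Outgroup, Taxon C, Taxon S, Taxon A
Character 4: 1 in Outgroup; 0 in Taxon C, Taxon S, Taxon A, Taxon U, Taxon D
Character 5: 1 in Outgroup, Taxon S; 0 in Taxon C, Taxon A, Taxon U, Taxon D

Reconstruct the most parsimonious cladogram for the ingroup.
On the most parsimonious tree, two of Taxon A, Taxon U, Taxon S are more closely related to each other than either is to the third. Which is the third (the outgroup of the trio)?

Character polarity is set by the outgroup: the derived state is whichever differs from the outgroup's state, so for Character 2, Character 4, Character 5 the derived state is '0', and for the remaining characters it is '1'.
Character 1 (derived state '1') is shared by Taxon A and Taxon D — a synapomorphy uniting that clade.
Character 2 (derived state '0') is shared by Taxon C and Taxon U — a synapomorphy uniting that clade.
Character 3 (state '1') occurs in Taxon D and Taxon U but conflicts with the nesting implied by the other characters — most parsimoniously interpreted as homoplasy.
All ingroup taxa share the derived state '0' for Character 4; it defines the ingroup but does not resolve relationships within it.
Character 5 (derived state '0') is shared by Taxon A, Taxon C, Taxon D, and Taxon U — a synapomorphy uniting that clade.
Most parsimonious ingroup topology: (((Taxon D,Taxon A),(Taxon C,Taxon U)),Taxon S).
Taxon A and Taxon U share a more recent common ancestor with each other than either does with Taxon S, so Taxon S is the least closely related of the three.

Taxon S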